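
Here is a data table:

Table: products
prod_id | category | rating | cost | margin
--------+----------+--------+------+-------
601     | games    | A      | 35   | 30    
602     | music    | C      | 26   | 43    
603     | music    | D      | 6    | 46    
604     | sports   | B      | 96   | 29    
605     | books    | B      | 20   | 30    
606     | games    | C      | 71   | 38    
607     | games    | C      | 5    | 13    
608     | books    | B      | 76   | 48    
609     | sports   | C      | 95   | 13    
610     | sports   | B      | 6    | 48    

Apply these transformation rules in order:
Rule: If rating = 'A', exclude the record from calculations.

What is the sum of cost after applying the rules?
401

Step 1: Identify records where rating = 'A'
Step 2: The excluded records sum to 35
Step 3: Original total cost = 436
Step 4: Remaining total = 436 - 35 = 401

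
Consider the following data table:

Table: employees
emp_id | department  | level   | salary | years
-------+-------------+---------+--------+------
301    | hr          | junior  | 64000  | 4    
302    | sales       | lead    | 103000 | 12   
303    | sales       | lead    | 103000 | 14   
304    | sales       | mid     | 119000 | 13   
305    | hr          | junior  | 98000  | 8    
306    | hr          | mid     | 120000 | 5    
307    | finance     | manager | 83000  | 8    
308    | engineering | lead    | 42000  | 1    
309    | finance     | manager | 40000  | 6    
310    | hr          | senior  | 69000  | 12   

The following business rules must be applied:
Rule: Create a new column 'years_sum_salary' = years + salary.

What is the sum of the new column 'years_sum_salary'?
841083

Step 1: For each record, compute years + salary
Example calculations:
  4 + 64000 = 64004
  12 + 103000 = 103012
  14 + 103000 = 103014
  ...
Step 2: Sum all derived values
Step 3: Total = 841083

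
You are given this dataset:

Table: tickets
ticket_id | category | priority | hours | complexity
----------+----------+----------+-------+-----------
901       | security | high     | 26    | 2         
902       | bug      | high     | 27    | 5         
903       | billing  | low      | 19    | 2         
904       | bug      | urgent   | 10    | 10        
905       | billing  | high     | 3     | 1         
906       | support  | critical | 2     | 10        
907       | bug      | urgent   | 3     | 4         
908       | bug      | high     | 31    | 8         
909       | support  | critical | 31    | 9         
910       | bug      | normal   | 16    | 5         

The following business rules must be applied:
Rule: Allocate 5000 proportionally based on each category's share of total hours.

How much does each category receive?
billing: 654.76, bug: 2589.29, security: 773.81, support: 982.14

Step 1: Calculate total hours = 168
Step 2: Calculate each category's proportion:
  billing: 22/168 = 13.10% → 654.76
  bug: 87/168 = 51.79% → 2589.29
  security: 26/168 = 15.48% → 773.81
  support: 33/168 = 19.64% → 982.14
Step 3: Verify: sum of allocations ≈ 5000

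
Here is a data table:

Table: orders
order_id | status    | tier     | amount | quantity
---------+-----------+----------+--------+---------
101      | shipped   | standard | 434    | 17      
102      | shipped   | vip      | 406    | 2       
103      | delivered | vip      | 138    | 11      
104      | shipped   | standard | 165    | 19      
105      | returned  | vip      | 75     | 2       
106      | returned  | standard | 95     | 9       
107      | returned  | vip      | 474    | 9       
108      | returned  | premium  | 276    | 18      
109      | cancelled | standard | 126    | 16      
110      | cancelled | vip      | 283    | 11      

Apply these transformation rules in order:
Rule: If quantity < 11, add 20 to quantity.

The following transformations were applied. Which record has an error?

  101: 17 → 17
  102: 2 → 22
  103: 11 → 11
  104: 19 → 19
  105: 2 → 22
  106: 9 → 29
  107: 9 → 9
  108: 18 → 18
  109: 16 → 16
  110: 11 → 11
Record 107 has an error. The correct transformed value should be 29, not 9.

Step 1: Check each record against the rule
Step 2: Record 107 has quantity = 9
Step 3: Since 9 < 11, the bonus should have been applied
Step 4: Correct value = 29, but claimed value = 9
Conclusion: Record 107 has the error.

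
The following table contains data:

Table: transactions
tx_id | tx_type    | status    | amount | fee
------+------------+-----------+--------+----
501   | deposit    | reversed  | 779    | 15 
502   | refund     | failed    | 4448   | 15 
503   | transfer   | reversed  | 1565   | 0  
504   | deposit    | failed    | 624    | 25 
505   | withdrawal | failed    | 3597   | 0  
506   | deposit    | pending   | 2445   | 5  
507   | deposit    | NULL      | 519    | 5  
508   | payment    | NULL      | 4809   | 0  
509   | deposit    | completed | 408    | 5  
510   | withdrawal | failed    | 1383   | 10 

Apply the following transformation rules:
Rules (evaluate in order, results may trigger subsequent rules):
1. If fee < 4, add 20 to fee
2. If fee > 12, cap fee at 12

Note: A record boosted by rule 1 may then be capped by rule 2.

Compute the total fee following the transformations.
97

Step 1: Apply rule 1 to records with fee < 4
  - 3 records get bonus of 20
  - Of these, 3 records then exceed 12 and get capped
Step 2: Apply rule 2 to records with fee > 12
  - 3 records (original) are capped
Step 3: Calculate final sum = 97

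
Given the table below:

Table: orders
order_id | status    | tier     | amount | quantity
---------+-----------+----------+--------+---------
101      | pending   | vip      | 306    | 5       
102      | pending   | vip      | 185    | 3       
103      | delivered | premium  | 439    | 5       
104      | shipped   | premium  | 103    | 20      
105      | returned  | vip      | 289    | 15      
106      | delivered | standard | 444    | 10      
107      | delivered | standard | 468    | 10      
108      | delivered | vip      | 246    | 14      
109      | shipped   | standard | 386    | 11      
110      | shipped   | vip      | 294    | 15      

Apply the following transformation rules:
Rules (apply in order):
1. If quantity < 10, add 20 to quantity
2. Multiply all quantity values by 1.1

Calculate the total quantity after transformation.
184.8

Step 1: Apply Rule 1 - Add 20 to records with quantity < 10
  - 3 records affected: 13 + (3 × 20) = 73
  - Unaffected records: 95
  - Sum after Rule 1: 168
Step 2: Apply Rule 2 - Multiply all by 1.1
  - 168 × 1.1 = 184.8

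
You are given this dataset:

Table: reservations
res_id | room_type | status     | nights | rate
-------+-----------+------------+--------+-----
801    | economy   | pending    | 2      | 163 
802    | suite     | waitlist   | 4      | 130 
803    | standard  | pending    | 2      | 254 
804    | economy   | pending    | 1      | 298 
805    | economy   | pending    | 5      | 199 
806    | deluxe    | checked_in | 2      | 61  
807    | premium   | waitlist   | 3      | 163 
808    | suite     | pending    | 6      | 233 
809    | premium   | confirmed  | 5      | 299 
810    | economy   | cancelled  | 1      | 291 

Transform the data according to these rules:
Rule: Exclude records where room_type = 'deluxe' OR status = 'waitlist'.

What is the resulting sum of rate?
1737

Step 1: Find records where room_type = 'deluxe' OR status = 'waitlist'
Step 2: 3 records match, summing to 354
Step 3: Original sum: 2091
Step 4: Remaining sum = 2091 - 354 = 1737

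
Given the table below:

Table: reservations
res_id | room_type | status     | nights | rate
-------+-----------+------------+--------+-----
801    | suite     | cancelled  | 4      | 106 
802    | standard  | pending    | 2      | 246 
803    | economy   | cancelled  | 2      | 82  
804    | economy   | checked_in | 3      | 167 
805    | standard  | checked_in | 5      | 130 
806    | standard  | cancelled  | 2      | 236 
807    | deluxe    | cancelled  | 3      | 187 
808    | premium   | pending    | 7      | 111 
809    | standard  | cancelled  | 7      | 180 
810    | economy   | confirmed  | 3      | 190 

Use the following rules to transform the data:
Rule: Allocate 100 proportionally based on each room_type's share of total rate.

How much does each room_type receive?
deluxe: 11.44, economy: 26.85, premium: 6.79, standard: 48.44, suite: 6.48

Step 1: Calculate total rate = 1635
Step 2: Calculate each room_type's proportion:
  deluxe: 187/1635 = 11.44% → 11.44
  economy: 439/1635 = 26.85% → 26.85
  premium: 111/1635 = 6.79% → 6.79
  standard: 792/1635 = 48.44% → 48.44
  suite: 106/1635 = 6.48% → 6.48
Step 3: Verify: sum of allocations ≈ 100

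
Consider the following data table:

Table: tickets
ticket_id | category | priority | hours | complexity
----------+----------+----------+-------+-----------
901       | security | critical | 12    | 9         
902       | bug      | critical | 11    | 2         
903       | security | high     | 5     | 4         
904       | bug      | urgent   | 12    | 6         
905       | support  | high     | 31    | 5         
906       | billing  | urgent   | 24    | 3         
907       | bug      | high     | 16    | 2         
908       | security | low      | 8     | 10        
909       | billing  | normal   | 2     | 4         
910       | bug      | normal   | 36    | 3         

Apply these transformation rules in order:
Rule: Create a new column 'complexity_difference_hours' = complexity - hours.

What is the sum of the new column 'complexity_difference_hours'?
-109

Step 1: For each record, compute complexity - hours
Example calculations:
  9 - 12 = -3
  2 - 11 = -9
  4 - 5 = -1
  ...
Step 2: Sum all derived values
Step 3: Total = -109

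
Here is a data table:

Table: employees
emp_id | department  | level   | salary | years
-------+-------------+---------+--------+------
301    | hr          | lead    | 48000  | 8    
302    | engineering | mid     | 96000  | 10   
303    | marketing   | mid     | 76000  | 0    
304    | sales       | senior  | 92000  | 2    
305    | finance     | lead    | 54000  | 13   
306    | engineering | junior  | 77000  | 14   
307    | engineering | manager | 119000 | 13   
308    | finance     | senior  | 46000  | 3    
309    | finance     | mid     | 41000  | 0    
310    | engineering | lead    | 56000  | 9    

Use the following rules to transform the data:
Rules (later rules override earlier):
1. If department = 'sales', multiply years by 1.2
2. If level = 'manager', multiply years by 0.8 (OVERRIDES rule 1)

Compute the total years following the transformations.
69.8

Step 1: Rule 2 takes priority for records with level = 'manager'
  - 1 records: 13 × 0.8 = 10.4
Step 2: Rule 1 applies to remaining records with department = 'sales'
  - 1 records: 2 × 1.2 = 2.4
Step 3: Other records unchanged: 57
Step 4: Final sum = 10.4 + 2.4 + 57 = 69.8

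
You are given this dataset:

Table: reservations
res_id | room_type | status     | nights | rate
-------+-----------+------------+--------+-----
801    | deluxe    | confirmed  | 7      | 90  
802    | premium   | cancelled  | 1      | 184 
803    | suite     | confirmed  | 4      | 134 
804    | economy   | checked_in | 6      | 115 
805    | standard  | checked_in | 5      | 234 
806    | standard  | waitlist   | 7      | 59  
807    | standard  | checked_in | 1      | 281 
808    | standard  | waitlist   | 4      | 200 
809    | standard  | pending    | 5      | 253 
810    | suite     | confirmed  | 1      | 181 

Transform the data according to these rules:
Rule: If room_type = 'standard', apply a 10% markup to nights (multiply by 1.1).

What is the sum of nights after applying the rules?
43.2

Step 1: Records with room_type = 'standard' have total nights = 22
Step 2: Apply multiplier: 22 × 1.1 = 24.2
Step 3: Other records total: 19
Step 4: Final sum = 24.2 + 19 = 43.2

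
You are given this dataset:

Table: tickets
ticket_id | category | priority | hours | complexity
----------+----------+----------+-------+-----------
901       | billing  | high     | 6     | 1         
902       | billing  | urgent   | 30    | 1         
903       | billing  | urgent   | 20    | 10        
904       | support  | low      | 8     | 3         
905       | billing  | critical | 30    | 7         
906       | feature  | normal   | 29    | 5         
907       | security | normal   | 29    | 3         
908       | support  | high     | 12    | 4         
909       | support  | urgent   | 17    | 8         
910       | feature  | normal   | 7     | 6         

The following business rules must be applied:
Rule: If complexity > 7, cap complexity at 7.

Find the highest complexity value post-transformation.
7

Step 1: Original maximum complexity = 10
Step 2: Apply cap at 7
Step 3: 2 records had complexity > 7 and were capped
Step 4: Maximum after transformation = 7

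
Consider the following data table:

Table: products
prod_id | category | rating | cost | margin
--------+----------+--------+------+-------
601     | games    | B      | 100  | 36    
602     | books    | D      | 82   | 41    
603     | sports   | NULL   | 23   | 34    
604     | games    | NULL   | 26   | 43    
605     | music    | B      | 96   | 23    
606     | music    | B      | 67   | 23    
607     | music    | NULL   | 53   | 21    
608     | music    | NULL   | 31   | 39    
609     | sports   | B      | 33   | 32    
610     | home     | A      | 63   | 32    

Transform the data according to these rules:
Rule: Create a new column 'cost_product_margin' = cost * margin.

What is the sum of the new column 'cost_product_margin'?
18005

Step 1: For each record, compute cost * margin
Example calculations:
  100 * 36 = 3600
  82 * 41 = 3362
  23 * 34 = 782
  ...
Step 2: Sum all derived values
Step 3: Total = 18005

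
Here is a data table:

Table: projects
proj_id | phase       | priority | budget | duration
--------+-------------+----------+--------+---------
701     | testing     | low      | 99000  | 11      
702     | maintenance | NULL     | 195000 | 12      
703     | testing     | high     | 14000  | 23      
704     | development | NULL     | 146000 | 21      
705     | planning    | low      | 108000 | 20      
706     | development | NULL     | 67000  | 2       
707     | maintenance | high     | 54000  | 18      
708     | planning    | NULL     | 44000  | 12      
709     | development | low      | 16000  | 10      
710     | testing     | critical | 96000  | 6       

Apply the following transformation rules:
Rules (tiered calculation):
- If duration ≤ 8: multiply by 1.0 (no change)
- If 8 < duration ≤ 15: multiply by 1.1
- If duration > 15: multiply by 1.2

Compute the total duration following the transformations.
155.9

Step 1: Tier 1 (duration ≤ 8): 2 records, sum = 8 × 1.0 = 8.0
Step 2: Tier 2 (8 < duration ≤ 15): 4 records, sum = 45 × 1.1 = 49.5
Step 3: Tier 3 (duration > 15): 4 records, sum = 82 × 1.2 = 98.4
Step 4: Final sum = 8.0 + 49.5 + 98.4 = 155.9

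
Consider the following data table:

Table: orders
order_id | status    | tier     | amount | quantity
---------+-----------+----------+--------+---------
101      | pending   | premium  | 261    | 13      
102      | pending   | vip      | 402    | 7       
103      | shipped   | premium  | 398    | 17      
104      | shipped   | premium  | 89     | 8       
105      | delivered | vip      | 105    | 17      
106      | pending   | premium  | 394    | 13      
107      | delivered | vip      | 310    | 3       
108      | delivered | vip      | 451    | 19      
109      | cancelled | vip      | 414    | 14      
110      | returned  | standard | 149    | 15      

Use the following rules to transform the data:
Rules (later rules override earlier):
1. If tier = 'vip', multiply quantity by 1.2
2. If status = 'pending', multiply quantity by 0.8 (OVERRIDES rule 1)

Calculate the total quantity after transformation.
130.0

Step 1: Rule 2 takes priority for records with status = 'pending'
  - 3 records: 33 × 0.8 = 26.4
Step 2: Rule 1 applies to remaining records with tier = 'vip'
  - 4 records: 53 × 1.2 = 63.6
Step 3: Other records unchanged: 40
Step 4: Final sum = 26.4 + 63.6 + 40 = 130.0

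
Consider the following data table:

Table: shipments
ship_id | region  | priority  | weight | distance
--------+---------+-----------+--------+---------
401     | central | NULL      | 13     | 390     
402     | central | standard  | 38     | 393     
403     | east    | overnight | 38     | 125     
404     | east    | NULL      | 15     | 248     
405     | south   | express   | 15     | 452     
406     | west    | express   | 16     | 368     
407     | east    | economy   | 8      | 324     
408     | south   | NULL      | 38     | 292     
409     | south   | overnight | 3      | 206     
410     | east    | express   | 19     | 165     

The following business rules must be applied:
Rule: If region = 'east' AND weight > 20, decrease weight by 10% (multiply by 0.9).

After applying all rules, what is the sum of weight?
199.2

Step 1: Find records where region = 'east' AND weight > 20
Step 2: 1 records match, summing to 38
Step 3: After multiplier: 38 × 0.9 = 34.2
Step 4: Unaffected records sum: 165
Step 5: Final sum = 34.2 + 165 = 199.2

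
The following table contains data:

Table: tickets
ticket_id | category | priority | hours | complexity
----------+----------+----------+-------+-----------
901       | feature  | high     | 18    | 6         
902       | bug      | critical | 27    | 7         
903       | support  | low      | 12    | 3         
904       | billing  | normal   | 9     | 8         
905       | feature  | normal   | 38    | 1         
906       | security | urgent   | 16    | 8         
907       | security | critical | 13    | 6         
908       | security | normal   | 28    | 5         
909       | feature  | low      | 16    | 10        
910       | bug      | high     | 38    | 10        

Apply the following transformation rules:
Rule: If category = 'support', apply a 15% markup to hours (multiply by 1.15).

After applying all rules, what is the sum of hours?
216.8

Step 1: Records with category = 'support' have total hours = 12
Step 2: Apply multiplier: 12 × 1.15 = 13.8
Step 3: Other records total: 203
Step 4: Final sum = 13.8 + 203 = 216.8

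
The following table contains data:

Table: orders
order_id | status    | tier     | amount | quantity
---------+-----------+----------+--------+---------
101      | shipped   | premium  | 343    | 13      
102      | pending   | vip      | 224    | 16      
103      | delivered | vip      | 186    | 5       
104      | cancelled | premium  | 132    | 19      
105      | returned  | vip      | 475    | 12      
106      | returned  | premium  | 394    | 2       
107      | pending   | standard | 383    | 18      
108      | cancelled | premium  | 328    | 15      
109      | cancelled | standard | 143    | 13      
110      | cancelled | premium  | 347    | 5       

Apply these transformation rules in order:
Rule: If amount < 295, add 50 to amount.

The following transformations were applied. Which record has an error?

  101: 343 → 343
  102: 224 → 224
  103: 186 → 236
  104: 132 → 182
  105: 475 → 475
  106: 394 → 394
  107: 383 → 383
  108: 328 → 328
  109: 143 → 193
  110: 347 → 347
Record 102 has an error. The correct transformed value should be 274, not 224.

Step 1: Check each record against the rule
Step 2: Record 102 has amount = 224
Step 3: Since 224 < 295, the bonus should have been applied
Step 4: Correct value = 274, but claimed value = 224
Conclusion: Record 102 has the error.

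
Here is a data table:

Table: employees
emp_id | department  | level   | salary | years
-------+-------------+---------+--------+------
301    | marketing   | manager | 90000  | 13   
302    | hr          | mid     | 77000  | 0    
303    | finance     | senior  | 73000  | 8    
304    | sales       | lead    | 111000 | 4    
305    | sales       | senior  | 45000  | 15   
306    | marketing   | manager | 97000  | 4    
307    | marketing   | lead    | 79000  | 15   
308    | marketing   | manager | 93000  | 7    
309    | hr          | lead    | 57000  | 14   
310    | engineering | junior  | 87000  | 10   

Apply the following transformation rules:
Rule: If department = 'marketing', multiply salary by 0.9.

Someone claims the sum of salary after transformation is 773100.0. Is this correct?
Yes, the result is correct.

Step 1: Calculate the correct sum after transformation
Step 2: Apply multiplier 0.9 to records where department = 'marketing'
Step 3: Correct result = 773100.0
Step 4: Claimed result = 773100.0
Step 5: 773100.0 = 773100.0 ✓
Conclusion: The claimed result is correct.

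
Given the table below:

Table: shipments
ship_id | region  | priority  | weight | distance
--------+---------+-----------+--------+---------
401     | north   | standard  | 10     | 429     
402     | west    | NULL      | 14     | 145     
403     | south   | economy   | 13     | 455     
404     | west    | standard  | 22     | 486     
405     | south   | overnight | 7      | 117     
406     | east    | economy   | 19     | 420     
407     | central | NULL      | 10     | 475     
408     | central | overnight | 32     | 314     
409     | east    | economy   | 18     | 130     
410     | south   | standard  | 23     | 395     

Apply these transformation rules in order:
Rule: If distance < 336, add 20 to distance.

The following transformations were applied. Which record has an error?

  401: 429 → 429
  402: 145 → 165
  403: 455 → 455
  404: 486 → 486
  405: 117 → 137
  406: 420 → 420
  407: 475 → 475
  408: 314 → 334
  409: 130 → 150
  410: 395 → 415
Record 410 has an error. The correct transformed value should be 395, not 415.

Step 1: Check each record against the rule
Step 2: Record 410 has distance = 395
Step 3: Since 395 >= 336, the bonus should not have been applied
Step 4: Correct value = 395, but claimed value = 415
Conclusion: Record 410 has the error.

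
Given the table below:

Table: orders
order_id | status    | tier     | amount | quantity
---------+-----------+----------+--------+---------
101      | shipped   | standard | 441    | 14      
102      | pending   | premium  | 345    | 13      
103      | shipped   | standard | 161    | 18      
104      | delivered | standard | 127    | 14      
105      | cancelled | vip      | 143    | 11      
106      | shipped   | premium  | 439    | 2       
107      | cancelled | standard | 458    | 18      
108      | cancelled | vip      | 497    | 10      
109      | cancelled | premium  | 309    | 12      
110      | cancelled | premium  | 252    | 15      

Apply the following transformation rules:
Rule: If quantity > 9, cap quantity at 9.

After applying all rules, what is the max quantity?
9

Step 1: Original maximum quantity = 18
Step 2: Apply cap at 9
Step 3: 9 records had quantity > 9 and were capped
Step 4: Maximum after transformation = 9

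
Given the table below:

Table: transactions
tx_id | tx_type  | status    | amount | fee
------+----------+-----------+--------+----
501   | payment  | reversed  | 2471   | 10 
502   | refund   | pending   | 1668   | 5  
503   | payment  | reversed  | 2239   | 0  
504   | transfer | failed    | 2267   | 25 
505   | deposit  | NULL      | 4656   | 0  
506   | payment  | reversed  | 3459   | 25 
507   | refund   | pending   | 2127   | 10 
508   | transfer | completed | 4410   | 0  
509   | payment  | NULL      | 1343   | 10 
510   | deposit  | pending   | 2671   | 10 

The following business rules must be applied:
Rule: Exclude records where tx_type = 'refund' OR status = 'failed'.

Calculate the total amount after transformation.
21249

Step 1: Find records where tx_type = 'refund' OR status = 'failed'
Step 2: 3 records match, summing to 6062
Step 3: Original sum: 27311
Step 4: Remaining sum = 27311 - 6062 = 21249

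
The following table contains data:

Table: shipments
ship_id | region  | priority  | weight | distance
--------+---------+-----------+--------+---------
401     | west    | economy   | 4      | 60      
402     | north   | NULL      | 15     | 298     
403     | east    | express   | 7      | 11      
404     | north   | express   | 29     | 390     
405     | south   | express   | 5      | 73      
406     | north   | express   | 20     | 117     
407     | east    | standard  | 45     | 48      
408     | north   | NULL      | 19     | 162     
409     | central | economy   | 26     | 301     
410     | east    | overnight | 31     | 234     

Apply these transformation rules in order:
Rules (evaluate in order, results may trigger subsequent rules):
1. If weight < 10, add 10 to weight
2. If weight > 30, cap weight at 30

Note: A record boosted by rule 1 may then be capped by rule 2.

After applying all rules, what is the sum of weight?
215

Step 1: Apply rule 1 to records with weight < 10
  - 3 records get bonus of 10
  - Of these, 0 records then exceed 30 and get capped
Step 2: Apply rule 2 to records with weight > 30
  - 2 records (original) are capped
Step 3: Calculate final sum = 215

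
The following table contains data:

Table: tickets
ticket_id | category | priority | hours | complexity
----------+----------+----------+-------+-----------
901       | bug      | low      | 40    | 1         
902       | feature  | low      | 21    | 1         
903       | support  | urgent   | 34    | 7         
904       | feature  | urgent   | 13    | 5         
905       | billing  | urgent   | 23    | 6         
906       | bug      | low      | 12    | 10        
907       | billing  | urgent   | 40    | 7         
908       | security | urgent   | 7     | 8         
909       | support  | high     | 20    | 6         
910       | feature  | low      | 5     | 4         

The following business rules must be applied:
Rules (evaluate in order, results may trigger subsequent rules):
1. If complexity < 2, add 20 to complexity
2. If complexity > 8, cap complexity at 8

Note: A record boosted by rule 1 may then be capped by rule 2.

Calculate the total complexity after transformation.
67

Step 1: Apply rule 1 to records with complexity < 2
  - 2 records get bonus of 20
  - Of these, 2 records then exceed 8 and get capped
Step 2: Apply rule 2 to records with complexity > 8
  - 1 records (original) are capped
Step 3: Calculate final sum = 67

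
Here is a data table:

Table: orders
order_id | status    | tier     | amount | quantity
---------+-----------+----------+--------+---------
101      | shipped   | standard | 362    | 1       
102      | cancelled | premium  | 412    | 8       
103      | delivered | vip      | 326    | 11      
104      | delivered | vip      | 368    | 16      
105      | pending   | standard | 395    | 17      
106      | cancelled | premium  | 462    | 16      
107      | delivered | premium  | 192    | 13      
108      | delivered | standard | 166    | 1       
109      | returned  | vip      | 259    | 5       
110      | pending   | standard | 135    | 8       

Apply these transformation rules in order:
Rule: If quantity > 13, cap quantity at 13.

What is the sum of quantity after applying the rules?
86

Step 1: 3 records have quantity > 13
Step 2: These records originally summed to 49
Step 3: After capping: 3 × 13 = 39
Step 4: Unaffected records sum: 47
Step 5: Final sum = 39 + 47 = 86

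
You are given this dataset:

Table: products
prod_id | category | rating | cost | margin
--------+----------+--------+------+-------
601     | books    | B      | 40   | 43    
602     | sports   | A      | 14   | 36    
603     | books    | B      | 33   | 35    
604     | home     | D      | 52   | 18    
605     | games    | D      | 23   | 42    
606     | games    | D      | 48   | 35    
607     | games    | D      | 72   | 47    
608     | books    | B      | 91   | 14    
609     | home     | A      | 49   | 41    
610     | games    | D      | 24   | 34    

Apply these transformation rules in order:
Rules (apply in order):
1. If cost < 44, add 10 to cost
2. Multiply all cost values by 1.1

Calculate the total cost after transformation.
545.6

Step 1: Apply Rule 1 - Add 10 to records with cost < 44
  - 5 records affected: 134 + (5 × 10) = 184
  - Unaffected records: 312
  - Sum after Rule 1: 496
Step 2: Apply Rule 2 - Multiply all by 1.1
  - 496 × 1.1 = 545.6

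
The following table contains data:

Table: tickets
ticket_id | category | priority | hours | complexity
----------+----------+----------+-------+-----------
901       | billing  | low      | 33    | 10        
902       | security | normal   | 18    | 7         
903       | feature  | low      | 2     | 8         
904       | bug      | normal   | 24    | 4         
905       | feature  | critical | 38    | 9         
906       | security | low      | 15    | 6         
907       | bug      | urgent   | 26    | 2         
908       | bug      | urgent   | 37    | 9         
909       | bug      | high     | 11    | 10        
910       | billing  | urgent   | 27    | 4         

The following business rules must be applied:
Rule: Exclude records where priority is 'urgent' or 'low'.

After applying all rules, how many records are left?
4

Step 1: Count records to exclude
  - 3 (urgent) + 3 (low) = 6 records
Step 2: Total records: 10
Step 3: Remaining = 10 - 6 = 4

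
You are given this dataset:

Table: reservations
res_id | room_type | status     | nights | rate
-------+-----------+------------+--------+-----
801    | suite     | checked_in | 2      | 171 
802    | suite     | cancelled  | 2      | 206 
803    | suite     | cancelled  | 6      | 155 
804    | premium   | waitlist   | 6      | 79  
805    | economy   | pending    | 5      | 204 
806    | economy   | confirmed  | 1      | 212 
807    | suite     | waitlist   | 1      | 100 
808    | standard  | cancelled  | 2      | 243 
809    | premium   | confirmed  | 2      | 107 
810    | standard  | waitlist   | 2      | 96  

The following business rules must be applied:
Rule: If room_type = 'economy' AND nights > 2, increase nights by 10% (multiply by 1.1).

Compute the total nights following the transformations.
29.5

Step 1: Find records where room_type = 'economy' AND nights > 2
Step 2: 1 records match, summing to 5
Step 3: After multiplier: 5 × 1.1 = 5.5
Step 4: Unaffected records sum: 24
Step 5: Final sum = 5.5 + 24 = 29.5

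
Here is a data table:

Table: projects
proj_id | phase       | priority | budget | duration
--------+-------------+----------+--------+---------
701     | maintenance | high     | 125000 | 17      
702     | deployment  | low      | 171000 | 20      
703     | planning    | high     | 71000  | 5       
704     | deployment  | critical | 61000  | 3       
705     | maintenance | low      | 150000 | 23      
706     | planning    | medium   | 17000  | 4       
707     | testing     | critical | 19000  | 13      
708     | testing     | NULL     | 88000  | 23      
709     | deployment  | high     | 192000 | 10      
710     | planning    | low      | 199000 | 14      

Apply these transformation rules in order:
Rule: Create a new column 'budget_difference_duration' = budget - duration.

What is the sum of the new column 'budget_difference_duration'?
1092868

Step 1: For each record, compute budget - duration
Example calculations:
  125000 - 17 = 124983
  171000 - 20 = 170980
  71000 - 5 = 70995
  ...
Step 2: Sum all derived values
Step 3: Total = 1092868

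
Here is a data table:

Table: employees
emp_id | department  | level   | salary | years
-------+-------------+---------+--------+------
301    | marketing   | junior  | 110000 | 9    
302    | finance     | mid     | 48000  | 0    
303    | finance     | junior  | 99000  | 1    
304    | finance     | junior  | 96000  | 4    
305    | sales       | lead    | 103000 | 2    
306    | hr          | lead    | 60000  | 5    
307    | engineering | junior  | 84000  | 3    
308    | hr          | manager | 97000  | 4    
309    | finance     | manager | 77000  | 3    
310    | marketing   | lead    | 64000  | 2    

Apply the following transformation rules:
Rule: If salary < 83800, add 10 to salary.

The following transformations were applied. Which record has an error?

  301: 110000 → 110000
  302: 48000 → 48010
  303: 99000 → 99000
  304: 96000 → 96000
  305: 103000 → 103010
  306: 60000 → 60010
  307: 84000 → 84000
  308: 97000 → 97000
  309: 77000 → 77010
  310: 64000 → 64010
Record 305 has an error. The correct transformed value should be 103000, not 103010.

Step 1: Check each record against the rule
Step 2: Record 305 has salary = 103000
Step 3: Since 103000 >= 83800, the bonus should not have been applied
Step 4: Correct value = 103000, but claimed value = 103010
Conclusion: Record 305 has the error.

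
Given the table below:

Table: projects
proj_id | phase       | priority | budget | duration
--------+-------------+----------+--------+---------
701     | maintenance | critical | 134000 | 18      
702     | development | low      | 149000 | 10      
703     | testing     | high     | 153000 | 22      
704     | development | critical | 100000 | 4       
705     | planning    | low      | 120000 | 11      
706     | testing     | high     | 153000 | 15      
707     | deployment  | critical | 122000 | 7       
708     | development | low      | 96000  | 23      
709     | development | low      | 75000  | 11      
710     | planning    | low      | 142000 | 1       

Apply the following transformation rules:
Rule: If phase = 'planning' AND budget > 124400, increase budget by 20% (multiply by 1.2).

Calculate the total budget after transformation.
1272400.0

Step 1: Find records where phase = 'planning' AND budget > 124400
Step 2: 1 records match, summing to 142000
Step 3: After multiplier: 142000 × 1.2 = 170400.0
Step 4: Unaffected records sum: 1102000
Step 5: Final sum = 170400.0 + 1102000 = 1272400.0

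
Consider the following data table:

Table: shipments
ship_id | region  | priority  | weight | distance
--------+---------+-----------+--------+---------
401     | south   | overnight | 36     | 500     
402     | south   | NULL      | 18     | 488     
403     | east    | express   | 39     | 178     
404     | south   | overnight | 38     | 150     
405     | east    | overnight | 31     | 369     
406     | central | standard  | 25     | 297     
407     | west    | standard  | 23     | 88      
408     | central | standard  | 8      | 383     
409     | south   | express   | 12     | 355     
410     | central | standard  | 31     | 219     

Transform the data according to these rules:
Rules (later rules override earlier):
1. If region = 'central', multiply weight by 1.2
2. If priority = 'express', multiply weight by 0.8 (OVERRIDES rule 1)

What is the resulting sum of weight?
263.6

Step 1: Rule 2 takes priority for records with priority = 'express'
  - 2 records: 51 × 0.8 = 40.8
Step 2: Rule 1 applies to remaining records with region = 'central'
  - 3 records: 64 × 1.2 = 76.8
Step 3: Other records unchanged: 146
Step 4: Final sum = 40.8 + 76.8 + 146 = 263.6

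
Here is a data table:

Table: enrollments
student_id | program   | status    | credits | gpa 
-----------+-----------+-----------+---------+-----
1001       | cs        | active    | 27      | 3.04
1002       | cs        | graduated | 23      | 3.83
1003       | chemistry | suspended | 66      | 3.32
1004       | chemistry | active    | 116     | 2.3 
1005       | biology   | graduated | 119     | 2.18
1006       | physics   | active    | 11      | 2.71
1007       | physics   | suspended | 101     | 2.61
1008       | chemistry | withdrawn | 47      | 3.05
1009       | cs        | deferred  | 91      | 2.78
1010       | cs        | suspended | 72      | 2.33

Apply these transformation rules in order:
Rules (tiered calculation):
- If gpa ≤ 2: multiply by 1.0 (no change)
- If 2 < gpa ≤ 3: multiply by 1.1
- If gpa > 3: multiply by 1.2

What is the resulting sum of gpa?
32.29

Step 1: Tier 1 (gpa ≤ 2): 0 records, sum = 0 × 1.0 = 0.0
Step 2: Tier 2 (2 < gpa ≤ 3): 6 records, sum = 14.91 × 1.1 = 16.4
Step 3: Tier 3 (gpa > 3): 4 records, sum = 13.24 × 1.2 = 15.89
Step 4: Final sum = 0.0 + 16.4 + 15.89 = 32.29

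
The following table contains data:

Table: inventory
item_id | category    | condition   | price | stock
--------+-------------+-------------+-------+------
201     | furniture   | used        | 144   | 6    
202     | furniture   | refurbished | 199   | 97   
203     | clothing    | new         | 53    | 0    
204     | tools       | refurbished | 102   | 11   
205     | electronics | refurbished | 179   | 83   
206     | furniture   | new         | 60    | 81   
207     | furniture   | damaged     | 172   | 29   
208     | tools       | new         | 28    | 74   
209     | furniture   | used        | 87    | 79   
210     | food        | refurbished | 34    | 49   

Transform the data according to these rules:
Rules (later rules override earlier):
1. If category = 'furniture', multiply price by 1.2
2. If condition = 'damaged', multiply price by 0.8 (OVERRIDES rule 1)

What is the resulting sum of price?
1121.6

Step 1: Rule 2 takes priority for records with condition = 'damaged'
  - 1 records: 172 × 0.8 = 137.6
Step 2: Rule 1 applies to remaining records with category = 'furniture'
  - 4 records: 490 × 1.2 = 588.0
Step 3: Other records unchanged: 396
Step 4: Final sum = 137.6 + 588.0 + 396 = 1121.6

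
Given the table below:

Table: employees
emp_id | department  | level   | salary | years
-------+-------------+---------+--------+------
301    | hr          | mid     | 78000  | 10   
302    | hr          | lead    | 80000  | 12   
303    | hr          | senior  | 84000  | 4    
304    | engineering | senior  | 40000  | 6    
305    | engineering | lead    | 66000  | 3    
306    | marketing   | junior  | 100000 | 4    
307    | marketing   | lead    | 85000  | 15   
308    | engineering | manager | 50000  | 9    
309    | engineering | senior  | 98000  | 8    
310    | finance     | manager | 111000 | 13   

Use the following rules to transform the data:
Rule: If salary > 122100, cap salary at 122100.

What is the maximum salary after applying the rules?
111000

Step 1: Original maximum salary = 111000
Step 2: Check cap of 122100 against maximum
Step 3: No records exceed the cap (max 111000 <= cap 122100), so no capping applies
Step 4: Maximum after transformation = 111000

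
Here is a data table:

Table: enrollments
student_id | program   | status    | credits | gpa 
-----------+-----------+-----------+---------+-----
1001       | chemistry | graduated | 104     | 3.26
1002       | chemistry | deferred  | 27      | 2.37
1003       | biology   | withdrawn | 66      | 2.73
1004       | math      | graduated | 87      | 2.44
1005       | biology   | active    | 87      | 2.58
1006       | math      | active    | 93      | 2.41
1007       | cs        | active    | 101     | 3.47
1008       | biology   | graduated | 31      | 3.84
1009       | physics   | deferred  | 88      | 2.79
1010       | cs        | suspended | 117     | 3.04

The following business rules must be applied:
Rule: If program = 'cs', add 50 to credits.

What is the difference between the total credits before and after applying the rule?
100

Step 1: Original sum of credits = 801
Step 2: 2 records have program = 'cs'
Step 3: Each affected record changes by 50
Step 4: Total change = 2 × 50 = 100
Step 5: New sum = 801 + 100 = 901
Step 6: Difference = |901 - 801| = 100
        (Sum increased by 100)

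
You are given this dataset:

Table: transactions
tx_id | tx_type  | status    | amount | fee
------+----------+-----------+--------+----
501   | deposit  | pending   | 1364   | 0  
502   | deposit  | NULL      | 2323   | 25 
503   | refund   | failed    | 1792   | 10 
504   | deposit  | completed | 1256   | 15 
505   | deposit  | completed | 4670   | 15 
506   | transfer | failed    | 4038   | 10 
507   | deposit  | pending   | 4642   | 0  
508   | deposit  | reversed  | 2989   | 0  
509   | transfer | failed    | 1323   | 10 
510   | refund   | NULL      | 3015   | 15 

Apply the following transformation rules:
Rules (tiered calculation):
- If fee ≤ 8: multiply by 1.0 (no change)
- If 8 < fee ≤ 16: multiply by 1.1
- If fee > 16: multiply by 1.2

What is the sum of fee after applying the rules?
112.5

Step 1: Tier 1 (fee ≤ 8): 3 records, sum = 0 × 1.0 = 0.0
Step 2: Tier 2 (8 < fee ≤ 16): 6 records, sum = 75 × 1.1 = 82.5
Step 3: Tier 3 (fee > 16): 1 records, sum = 25 × 1.2 = 30.0
Step 4: Final sum = 0.0 + 82.5 + 30.0 = 112.5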